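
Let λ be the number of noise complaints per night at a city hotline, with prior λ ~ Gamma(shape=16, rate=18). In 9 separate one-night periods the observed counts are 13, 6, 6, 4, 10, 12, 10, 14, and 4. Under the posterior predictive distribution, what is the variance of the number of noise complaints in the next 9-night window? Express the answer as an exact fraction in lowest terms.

Total count: 13 + 6 + 6 + 4 + 10 + 12 + 10 + 14 + 4 = 79.
Total exposure: 9 nights.
By Gamma–Poisson conjugacy, the posterior is Gamma(α + Σx, β + Σt) = Gamma(16 + 79, 18 + 9) = Gamma(95, 27).
The posterior predictive for a window of length T is Negative Binomial with variance T·α'·(β'+T)/β'² = 9·95·36/729 = 380/9.

380/9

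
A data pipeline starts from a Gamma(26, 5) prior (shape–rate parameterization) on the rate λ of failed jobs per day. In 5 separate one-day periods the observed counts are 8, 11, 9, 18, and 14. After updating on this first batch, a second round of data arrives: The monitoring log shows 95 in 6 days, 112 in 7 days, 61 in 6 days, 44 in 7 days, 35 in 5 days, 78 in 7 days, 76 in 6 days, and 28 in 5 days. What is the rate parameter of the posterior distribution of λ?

Total count: 8 + 11 + 9 + 18 + 14 = 60.
Total exposure: 5 days.
After the first batch: Gamma(26 + 60, 5 + 5) = Gamma(86, 10).
Total count: 95 + 112 + 61 + 44 + 35 + 78 + 76 + 28 = 529.
Total exposure: 6 + 7 + 6 + 7 + 5 + 7 + 6 + 5 = 49 days.
After the second batch: Gamma(86 + 529, 10 + 49) = Gamma(615, 59).

59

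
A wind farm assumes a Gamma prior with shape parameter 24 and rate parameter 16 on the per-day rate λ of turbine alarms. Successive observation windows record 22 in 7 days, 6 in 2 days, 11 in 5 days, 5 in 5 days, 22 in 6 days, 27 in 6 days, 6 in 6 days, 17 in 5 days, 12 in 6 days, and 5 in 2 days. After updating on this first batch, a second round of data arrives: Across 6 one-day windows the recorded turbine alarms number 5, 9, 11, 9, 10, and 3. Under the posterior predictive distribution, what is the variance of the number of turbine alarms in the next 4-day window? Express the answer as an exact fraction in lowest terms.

323/27

Total count: 22 + 6 + 11 + 5 + 22 + 27 + 6 + 17 + 12 + 5 = 133.
Total exposure: 7 + 2 + 5 + 5 + 6 + 6 + 6 + 5 + 6 + 2 = 50 days.
After the first batch: Gamma(24 + 133, 16 + 50) = Gamma(157, 66).
Total count: 5 + 9 + 11 + 9 + 10 + 3 = 47.
Total exposure: 6 days.
After the second batch: Gamma(157 + 47, 66 + 6) = Gamma(204, 72).
The posterior predictive for a window of length T is Negative Binomial with variance T·α'·(β'+T)/β'² = 4·204·76/5184 = 323/27.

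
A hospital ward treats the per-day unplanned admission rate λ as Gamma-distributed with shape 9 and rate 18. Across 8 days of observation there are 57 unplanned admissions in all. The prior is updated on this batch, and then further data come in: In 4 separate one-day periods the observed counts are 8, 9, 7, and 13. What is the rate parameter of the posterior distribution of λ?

30

Total count 57 over total exposure 8 days.
After the first batch: Gamma(9 + 57, 18 + 8) = Gamma(66, 26).
Total count: 8 + 9 + 7 + 13 = 37.
Total exposure: 4 days.
After the second batch: Gamma(66 + 37, 26 + 4) = Gamma(103, 30).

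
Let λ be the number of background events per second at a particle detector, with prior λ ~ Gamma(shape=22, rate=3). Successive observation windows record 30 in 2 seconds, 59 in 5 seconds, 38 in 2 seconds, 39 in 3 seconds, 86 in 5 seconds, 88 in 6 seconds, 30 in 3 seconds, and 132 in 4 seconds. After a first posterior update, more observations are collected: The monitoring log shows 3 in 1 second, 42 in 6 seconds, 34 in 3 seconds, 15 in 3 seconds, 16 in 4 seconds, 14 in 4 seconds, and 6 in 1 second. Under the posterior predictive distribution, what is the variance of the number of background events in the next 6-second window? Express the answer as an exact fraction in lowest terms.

239364/3025

Total count: 30 + 59 + 38 + 39 + 86 + 88 + 30 + 132 = 502.
Total exposure: 2 + 5 + 2 + 3 + 5 + 6 + 3 + 4 = 30 seconds.
After the first batch: Gamma(22 + 502, 3 + 30) = Gamma(524, 33).
Total count: 3 + 42 + 34 + 15 + 16 + 14 + 6 = 130.
Total exposure: 1 + 6 + 3 + 3 + 4 + 4 + 1 = 22 seconds.
After the second batch: Gamma(524 + 130, 33 + 22) = Gamma(654, 55).
The posterior predictive for a window of length T is Negative Binomial with variance T·α'·(β'+T)/β'² = 6·654·61/3025 = 239364/3025.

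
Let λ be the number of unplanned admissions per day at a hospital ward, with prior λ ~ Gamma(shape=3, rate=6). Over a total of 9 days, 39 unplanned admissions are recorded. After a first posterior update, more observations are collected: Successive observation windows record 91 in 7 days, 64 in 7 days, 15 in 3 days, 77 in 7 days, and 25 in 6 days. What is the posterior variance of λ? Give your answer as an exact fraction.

314/2025

Total count 39 over total exposure 9 days.
After the first batch: Gamma(3 + 39, 6 + 9) = Gamma(42, 15).
Total count: 91 + 64 + 15 + 77 + 25 = 272.
Total exposure: 7 + 7 + 3 + 7 + 6 = 30 days.
After the second batch: Gamma(42 + 272, 15 + 30) = Gamma(314, 45).
Posterior variance = α'/β'² = 314/2025.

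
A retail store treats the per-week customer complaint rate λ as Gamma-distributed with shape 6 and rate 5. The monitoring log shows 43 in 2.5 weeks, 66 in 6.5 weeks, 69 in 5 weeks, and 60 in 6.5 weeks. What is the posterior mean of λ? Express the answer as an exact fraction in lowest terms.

Total count: 43 + 66 + 69 + 60 = 238.
Total exposure: 2.5 + 6.5 + 5 + 6.5 = 20.5 weeks.
Conjugate update: add total count to the shape and total exposure to the rate, giving Gamma(244, 51/2).
Posterior mean = α'/β' = 244/(51/2) = 488/51.

488/51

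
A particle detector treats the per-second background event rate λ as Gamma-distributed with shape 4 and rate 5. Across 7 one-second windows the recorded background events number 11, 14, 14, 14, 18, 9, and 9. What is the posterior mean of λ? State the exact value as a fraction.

31/4

Total count: 11 + 14 + 14 + 14 + 18 + 9 + 9 = 89.
Total exposure: 7 seconds.
Conjugate update: add total count to the shape and total exposure to the rate, giving Gamma(93, 12).
Posterior mean = α'/β' = 93/12 = 31/4.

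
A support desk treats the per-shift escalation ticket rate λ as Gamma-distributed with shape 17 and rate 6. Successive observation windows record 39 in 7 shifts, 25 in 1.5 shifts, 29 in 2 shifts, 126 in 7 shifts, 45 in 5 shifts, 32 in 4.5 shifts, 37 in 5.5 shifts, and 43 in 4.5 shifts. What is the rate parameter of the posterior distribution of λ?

43

Total count: 39 + 25 + 29 + 126 + 45 + 32 + 37 + 43 = 376.
Total exposure: 7 + 1.5 + 2 + 7 + 5 + 4.5 + 5.5 + 4.5 = 37 shifts.
Conjugate update: add total count to the shape and total exposure to the rate, giving Gamma(393, 43).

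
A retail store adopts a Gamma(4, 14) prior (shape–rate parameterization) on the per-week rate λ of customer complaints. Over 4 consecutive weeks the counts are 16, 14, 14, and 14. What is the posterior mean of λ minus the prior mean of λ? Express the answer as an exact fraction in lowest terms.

Total count: 16 + 14 + 14 + 14 = 58.
Total exposure: 4 weeks.
The Gamma prior is conjugate for the Poisson rate, so λ | data ~ Gamma(4+58, 14+4) = Gamma(62, 18).
Posterior mean = 62/18 = 31/9; prior mean = 4/14 = 2/7. Difference = 31/9 − 2/7 = 199/63.

199/63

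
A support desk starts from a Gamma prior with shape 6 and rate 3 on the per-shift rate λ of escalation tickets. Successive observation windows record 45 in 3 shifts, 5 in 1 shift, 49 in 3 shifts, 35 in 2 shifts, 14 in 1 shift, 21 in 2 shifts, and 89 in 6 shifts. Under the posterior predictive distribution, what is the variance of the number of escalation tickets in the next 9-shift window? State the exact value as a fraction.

7920/49

Total count: 45 + 5 + 49 + 35 + 14 + 21 + 89 = 258.
Total exposure: 3 + 1 + 3 + 2 + 1 + 2 + 6 = 18 shifts.
By Gamma–Poisson conjugacy, the posterior is Gamma(α + Σx, β + Σt) = Gamma(6 + 258, 3 + 18) = Gamma(264, 21).
The posterior predictive for a window of length T is Negative Binomial with variance T·α'·(β'+T)/β'² = 9·264·30/441 = 7920/49.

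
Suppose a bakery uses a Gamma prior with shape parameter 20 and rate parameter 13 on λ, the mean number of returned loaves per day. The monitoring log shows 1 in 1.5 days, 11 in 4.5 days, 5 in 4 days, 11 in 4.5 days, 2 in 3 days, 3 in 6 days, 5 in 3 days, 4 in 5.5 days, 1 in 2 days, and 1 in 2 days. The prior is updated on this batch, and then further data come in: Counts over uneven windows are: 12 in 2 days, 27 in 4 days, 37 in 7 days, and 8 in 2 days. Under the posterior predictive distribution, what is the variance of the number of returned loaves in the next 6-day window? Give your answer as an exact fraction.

3885/256

Total count: 1 + 11 + 5 + 11 + 2 + 3 + 5 + 4 + 1 + 1 = 44.
Total exposure: 1.5 + 4.5 + 4 + 4.5 + 3 + 6 + 3 + 5.5 + 2 + 2 = 36 days.
After the first batch: Gamma(20 + 44, 13 + 36) = Gamma(64, 49).
Total count: 12 + 27 + 37 + 8 = 84.
Total exposure: 2 + 4 + 7 + 2 = 15 days.
After the second batch: Gamma(64 + 84, 49 + 15) = Gamma(148, 64).
The posterior predictive for a window of length T is Negative Binomial with variance T·α'·(β'+T)/β'² = 6·148·70/4096 = 3885/256.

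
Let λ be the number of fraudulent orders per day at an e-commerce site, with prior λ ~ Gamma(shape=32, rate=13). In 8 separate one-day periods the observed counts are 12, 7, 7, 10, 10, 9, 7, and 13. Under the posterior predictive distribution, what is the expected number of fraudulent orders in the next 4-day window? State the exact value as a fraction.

Total count: 12 + 7 + 7 + 10 + 10 + 9 + 7 + 13 = 75.
Total exposure: 8 days.
Posterior: α' = 32 + 75 = 107, β' = 13 + 8 = 21.
Predictive mean over a 4-day window = T·E[λ|data] = 4·107/21 = 428/21.

428/21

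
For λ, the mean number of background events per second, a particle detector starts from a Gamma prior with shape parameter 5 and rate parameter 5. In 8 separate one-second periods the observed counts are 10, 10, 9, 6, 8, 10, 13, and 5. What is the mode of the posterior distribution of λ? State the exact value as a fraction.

75/13

Total count: 10 + 10 + 9 + 6 + 8 + 10 + 13 + 5 = 71.
Total exposure: 8 seconds.
Conjugate update: add total count to the shape and total exposure to the rate, giving Gamma(76, 13).
Posterior mode = (α'−1)/β' = 75/13.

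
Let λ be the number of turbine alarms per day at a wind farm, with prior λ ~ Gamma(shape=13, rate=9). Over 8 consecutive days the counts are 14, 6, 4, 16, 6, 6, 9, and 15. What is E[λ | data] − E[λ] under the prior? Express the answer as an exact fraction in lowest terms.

Total count: 14 + 6 + 4 + 16 + 6 + 6 + 9 + 15 = 76.
Total exposure: 8 days.
By Gamma–Poisson conjugacy, the posterior is Gamma(α + Σx, β + Σt) = Gamma(13 + 76, 9 + 8) = Gamma(89, 17).
Posterior mean = 89/17 = 89/17; prior mean = 13/9 = 13/9. Difference = 89/17 − 13/9 = 580/153.

580/153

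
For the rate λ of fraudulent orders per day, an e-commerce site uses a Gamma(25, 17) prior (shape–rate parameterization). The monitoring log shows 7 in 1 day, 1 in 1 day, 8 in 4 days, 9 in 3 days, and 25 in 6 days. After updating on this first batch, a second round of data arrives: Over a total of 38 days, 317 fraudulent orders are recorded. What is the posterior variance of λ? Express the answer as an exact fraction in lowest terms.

Total count: 7 + 1 + 8 + 9 + 25 = 50.
Total exposure: 1 + 1 + 4 + 3 + 6 = 15 days.
After the first batch: Gamma(25 + 50, 17 + 15) = Gamma(75, 32).
Total count 317 over total exposure 38 days.
After the second batch: Gamma(75 + 317, 32 + 38) = Gamma(392, 70).
Posterior variance = α'/β'² = 392/4900 = 2/25.

2/25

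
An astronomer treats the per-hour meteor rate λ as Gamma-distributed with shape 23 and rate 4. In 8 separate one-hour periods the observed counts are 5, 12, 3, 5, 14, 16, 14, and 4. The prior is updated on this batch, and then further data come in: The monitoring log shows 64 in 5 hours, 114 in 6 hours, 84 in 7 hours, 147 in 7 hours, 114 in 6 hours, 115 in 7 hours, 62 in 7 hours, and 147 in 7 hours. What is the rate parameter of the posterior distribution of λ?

64

Total count: 5 + 12 + 3 + 5 + 14 + 16 + 14 + 4 = 73.
Total exposure: 8 hours.
After the first batch: Gamma(23 + 73, 4 + 8) = Gamma(96, 12).
Total count: 64 + 114 + 84 + 147 + 114 + 115 + 62 + 147 = 847.
Total exposure: 5 + 6 + 7 + 7 + 6 + 7 + 7 + 7 = 52 hours.
After the second batch: Gamma(96 + 847, 12 + 52) = Gamma(943, 64).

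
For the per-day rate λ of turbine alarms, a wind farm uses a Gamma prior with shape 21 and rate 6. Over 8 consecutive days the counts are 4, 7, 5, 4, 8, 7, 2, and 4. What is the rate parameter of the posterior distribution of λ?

14

Total count: 4 + 7 + 5 + 4 + 8 + 7 + 2 + 4 = 41.
Total exposure: 8 days.
Gamma(α, β) with Poisson data over total exposure Σt gives posterior Gamma(α+Σx, β+Σt) = Gamma(62, 14).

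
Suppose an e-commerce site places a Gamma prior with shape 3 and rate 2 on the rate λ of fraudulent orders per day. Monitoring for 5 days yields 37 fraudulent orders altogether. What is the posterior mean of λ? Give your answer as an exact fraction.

Total count 37 over total exposure 5 days.
Posterior: α' = 3 + 37 = 40, β' = 2 + 5 = 7.
Posterior mean = α'/β' = 40/7.

40/7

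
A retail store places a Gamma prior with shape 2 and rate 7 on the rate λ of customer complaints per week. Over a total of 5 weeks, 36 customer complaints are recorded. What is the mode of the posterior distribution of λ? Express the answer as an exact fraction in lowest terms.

37/12

Total count 36 over total exposure 5 weeks.
Conjugate update: add total count to the shape and total exposure to the rate, giving Gamma(38, 12).
Posterior mode = (α'−1)/β' = 37/12.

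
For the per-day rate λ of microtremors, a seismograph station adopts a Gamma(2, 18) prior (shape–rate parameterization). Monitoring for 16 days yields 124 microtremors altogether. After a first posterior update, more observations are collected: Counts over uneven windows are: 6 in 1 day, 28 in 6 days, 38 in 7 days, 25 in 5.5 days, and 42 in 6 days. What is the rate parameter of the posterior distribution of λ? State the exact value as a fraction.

119/2

Total count 124 over total exposure 16 days.
After the first batch: Gamma(2 + 124, 18 + 16) = Gamma(126, 34).
Total count: 6 + 28 + 38 + 25 + 42 = 139.
Total exposure: 1 + 6 + 7 + 5.5 + 6 = 25.5 days.
After the second batch: Gamma(126 + 139, 34 + 25.5) = Gamma(265, 119/2).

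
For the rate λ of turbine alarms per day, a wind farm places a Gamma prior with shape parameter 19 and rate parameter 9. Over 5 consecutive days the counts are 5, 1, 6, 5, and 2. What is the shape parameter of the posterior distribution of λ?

38

Total count: 5 + 1 + 6 + 5 + 2 = 19.
Total exposure: 5 days.
Posterior: α' = 19 + 19 = 38, β' = 9 + 5 = 14.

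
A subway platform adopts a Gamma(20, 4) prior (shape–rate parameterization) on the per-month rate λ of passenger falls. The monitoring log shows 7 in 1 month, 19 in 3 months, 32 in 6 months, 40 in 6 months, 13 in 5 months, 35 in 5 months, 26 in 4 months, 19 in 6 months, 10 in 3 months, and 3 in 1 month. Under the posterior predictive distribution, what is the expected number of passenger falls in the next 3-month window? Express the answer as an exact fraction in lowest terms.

168/11

Total count: 7 + 19 + 32 + 40 + 13 + 35 + 26 + 19 + 10 + 3 = 204.
Total exposure: 1 + 3 + 6 + 6 + 5 + 5 + 4 + 6 + 3 + 1 = 40 months.
Conjugate update: add total count to the shape and total exposure to the rate, giving Gamma(224, 44).
Predictive mean over a 3-month window = T·E[λ|data] = 3·224/44 = 168/11.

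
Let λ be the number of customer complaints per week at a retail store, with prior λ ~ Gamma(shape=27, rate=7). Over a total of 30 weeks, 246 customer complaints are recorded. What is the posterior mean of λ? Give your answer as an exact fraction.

273/37

Total count 246 over total exposure 30 weeks.
The Gamma prior is conjugate for the Poisson rate, so λ | data ~ Gamma(27+246, 7+30) = Gamma(273, 37).
Posterior mean = α'/β' = 273/37.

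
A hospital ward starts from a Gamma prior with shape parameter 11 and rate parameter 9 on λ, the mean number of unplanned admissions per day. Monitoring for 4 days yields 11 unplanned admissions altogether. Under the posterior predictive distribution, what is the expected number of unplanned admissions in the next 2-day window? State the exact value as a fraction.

44/13

Total count 11 over total exposure 4 days.
By Gamma–Poisson conjugacy, the posterior is Gamma(α + Σx, β + Σt) = Gamma(11 + 11, 9 + 4) = Gamma(22, 13).
Predictive mean over a 2-day window = T·E[λ|data] = 2·22/13 = 44/13.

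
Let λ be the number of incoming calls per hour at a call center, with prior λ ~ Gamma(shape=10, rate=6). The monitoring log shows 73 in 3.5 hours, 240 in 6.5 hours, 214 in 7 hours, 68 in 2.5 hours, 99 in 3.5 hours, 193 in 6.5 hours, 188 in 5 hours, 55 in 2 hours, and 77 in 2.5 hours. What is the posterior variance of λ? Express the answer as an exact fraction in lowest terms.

Total count: 73 + 240 + 214 + 68 + 99 + 193 + 188 + 55 + 77 = 1207.
Total exposure: 3.5 + 6.5 + 7 + 2.5 + 3.5 + 6.5 + 5 + 2 + 2.5 = 39 hours.
Posterior: α' = 10 + 1207 = 1217, β' = 6 + 39 = 45.
Posterior variance = α'/β'² = 1217/2025.

1217/2025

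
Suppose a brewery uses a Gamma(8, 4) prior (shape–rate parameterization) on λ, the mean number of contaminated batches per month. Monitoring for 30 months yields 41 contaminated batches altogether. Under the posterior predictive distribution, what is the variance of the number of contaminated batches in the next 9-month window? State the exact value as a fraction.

18963/1156

Total count 41 over total exposure 30 months.
Conjugate update: add total count to the shape and total exposure to the rate, giving Gamma(49, 34).
The posterior predictive for a window of length T is Negative Binomial with variance T·α'·(β'+T)/β'² = 9·49·43/1156 = 18963/1156.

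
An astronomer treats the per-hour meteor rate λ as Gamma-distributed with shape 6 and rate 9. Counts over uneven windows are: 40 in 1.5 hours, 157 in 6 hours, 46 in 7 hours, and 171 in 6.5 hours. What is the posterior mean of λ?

Total count: 40 + 157 + 46 + 171 = 414.
Total exposure: 1.5 + 6 + 7 + 6.5 = 21 hours.
Posterior: α' = 6 + 414 = 420, β' = 9 + 21 = 30.
Posterior mean = α'/β' = 420/30 = 14.

14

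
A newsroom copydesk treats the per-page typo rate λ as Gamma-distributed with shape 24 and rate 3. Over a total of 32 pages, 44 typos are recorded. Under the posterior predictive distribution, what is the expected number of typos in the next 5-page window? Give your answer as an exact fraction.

Total count 44 over total exposure 32 pages.
Posterior: α' = 24 + 44 = 68, β' = 3 + 32 = 35.
Predictive mean over a 5-page window = T·E[λ|data] = 5·68/35 = 68/7.

68/7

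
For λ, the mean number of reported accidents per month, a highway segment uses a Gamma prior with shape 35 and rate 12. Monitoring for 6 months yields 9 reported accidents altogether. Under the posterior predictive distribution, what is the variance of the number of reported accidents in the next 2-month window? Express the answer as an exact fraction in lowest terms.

Total count 9 over total exposure 6 months.
By Gamma–Poisson conjugacy, the posterior is Gamma(α + Σx, β + Σt) = Gamma(35 + 9, 12 + 6) = Gamma(44, 18).
The posterior predictive for a window of length T is Negative Binomial with variance T·α'·(β'+T)/β'² = 2·44·20/324 = 440/81.

440/81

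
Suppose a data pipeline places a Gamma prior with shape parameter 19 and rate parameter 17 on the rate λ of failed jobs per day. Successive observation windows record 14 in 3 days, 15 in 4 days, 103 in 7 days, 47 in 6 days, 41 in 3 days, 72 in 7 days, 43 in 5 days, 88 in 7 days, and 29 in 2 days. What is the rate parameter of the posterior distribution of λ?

61

Total count: 14 + 15 + 103 + 47 + 41 + 72 + 43 + 88 + 29 = 452.
Total exposure: 3 + 4 + 7 + 6 + 3 + 7 + 5 + 7 + 2 = 44 days.
Gamma(α, β) with Poisson data over total exposure Σt gives posterior Gamma(α+Σx, β+Σt) = Gamma(471, 61).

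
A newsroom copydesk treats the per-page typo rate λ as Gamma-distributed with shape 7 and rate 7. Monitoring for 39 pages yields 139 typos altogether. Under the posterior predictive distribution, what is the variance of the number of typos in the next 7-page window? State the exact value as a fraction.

Total count 139 over total exposure 39 pages.
By Gamma–Poisson conjugacy, the posterior is Gamma(α + Σx, β + Σt) = Gamma(7 + 139, 7 + 39) = Gamma(146, 46).
The posterior predictive for a window of length T is Negative Binomial with variance T·α'·(β'+T)/β'² = 7·146·53/2116 = 27083/1058.

27083/1058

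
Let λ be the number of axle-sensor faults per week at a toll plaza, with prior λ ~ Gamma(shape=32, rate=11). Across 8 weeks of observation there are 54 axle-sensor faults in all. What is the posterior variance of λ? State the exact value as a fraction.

86/361

Total count 54 over total exposure 8 weeks.
By Gamma–Poisson conjugacy, the posterior is Gamma(α + Σx, β + Σt) = Gamma(32 + 54, 11 + 8) = Gamma(86, 19).
Posterior variance = α'/β'² = 86/361.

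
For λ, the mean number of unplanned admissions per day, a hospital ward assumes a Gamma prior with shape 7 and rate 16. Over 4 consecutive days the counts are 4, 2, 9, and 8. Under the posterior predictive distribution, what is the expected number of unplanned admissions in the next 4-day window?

6

Total count: 4 + 2 + 9 + 8 = 23.
Total exposure: 4 days.
Conjugate update: add total count to the shape and total exposure to the rate, giving Gamma(30, 20).
Predictive mean over a 4-day window = T·E[λ|data] = 4·30/20 = 6.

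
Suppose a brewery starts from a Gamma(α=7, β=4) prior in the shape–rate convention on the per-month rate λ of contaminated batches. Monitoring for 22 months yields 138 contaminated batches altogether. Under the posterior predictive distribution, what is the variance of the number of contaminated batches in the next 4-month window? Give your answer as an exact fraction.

Total count 138 over total exposure 22 months.
Posterior: α' = 7 + 138 = 145, β' = 4 + 22 = 26.
The posterior predictive for a window of length T is Negative Binomial with variance T·α'·(β'+T)/β'² = 4·145·30/676 = 4350/169.

4350/169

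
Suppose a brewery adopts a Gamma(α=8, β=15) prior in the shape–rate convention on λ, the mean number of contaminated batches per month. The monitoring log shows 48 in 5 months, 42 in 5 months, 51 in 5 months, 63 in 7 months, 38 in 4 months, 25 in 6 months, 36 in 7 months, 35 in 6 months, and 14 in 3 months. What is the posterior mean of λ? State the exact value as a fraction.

Total count: 48 + 42 + 51 + 63 + 38 + 25 + 36 + 35 + 14 = 352.
Total exposure: 5 + 5 + 5 + 7 + 4 + 6 + 7 + 6 + 3 = 48 months.
The Gamma prior is conjugate for the Poisson rate, so λ | data ~ Gamma(8+352, 15+48) = Gamma(360, 63).
Posterior mean = α'/β' = 360/63 = 40/7.

40/7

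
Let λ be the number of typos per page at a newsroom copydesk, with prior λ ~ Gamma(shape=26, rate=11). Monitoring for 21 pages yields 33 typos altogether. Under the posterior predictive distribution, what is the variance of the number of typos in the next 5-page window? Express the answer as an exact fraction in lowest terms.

10915/1024

Total count 33 over total exposure 21 pages.
Posterior: α' = 26 + 33 = 59, β' = 11 + 21 = 32.
The posterior predictive for a window of length T is Negative Binomial with variance T·α'·(β'+T)/β'² = 5·59·37/1024 = 10915/1024.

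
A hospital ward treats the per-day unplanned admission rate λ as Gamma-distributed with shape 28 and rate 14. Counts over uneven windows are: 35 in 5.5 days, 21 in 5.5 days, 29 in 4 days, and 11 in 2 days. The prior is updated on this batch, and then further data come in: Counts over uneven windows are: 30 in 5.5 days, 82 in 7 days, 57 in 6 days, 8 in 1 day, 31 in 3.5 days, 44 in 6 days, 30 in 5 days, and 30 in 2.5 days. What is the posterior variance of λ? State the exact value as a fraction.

1744/18225

Total count: 35 + 21 + 29 + 11 = 96.
Total exposure: 5.5 + 5.5 + 4 + 2 = 17 days.
After the first batch: Gamma(28 + 96, 14 + 17) = Gamma(124, 31).
Total count: 30 + 82 + 57 + 8 + 31 + 44 + 30 + 30 = 312.
Total exposure: 5.5 + 7 + 6 + 1 + 3.5 + 6 + 5 + 2.5 = 36.5 days.
After the second batch: Gamma(124 + 312, 31 + 36.5) = Gamma(436, 135/2).
Posterior variance = α'/β'² = 436/(18225/4) = 1744/18225.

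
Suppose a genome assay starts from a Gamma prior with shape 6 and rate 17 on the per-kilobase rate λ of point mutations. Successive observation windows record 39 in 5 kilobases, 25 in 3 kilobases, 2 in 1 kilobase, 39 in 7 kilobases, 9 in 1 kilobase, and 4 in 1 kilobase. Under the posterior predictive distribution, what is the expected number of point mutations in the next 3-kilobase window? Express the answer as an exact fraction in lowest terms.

Total count: 39 + 25 + 2 + 39 + 9 + 4 = 118.
Total exposure: 5 + 3 + 1 + 7 + 1 + 1 = 18 kilobases.
Gamma(α, β) with Poisson data over total exposure Σt gives posterior Gamma(α+Σx, β+Σt) = Gamma(124, 35).
Predictive mean over a 3-kilobase window = T·E[λ|data] = 3·124/35 = 372/35.

372/35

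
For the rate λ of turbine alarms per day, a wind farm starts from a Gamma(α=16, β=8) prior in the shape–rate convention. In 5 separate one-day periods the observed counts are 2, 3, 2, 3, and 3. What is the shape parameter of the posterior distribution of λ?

Total count: 2 + 3 + 2 + 3 + 3 = 13.
Total exposure: 5 days.
The Gamma prior is conjugate for the Poisson rate, so λ | data ~ Gamma(16+13, 8+5) = Gamma(29, 13).

29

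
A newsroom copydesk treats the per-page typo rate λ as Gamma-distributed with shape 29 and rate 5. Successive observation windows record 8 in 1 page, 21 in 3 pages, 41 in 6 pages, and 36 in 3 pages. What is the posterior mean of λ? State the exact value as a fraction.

Total count: 8 + 21 + 41 + 36 = 106.
Total exposure: 1 + 3 + 6 + 3 = 13 pages.
By Gamma–Poisson conjugacy, the posterior is Gamma(α + Σx, β + Σt) = Gamma(29 + 106, 5 + 13) = Gamma(135, 18).
Posterior mean = α'/β' = 135/18 = 15/2.

15/2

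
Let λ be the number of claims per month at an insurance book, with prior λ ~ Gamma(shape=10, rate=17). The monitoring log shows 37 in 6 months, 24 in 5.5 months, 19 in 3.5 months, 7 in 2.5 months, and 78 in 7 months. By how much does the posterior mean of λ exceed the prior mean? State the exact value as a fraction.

5120/1411

Total count: 37 + 24 + 19 + 7 + 78 = 165.
Total exposure: 6 + 5.5 + 3.5 + 2.5 + 7 = 24.5 months.
Conjugate update: add total count to the shape and total exposure to the rate, giving Gamma(175, 83/2).
Posterior mean = 175/(83/2) = 350/83; prior mean = 10/17 = 10/17. Difference = 350/83 − 10/17 = 5120/1411.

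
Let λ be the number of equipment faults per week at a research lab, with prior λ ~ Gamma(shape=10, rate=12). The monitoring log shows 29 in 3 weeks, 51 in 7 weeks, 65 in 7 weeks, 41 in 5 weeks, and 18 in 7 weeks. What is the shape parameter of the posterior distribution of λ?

Total count: 29 + 51 + 65 + 41 + 18 = 204.
Total exposure: 3 + 7 + 7 + 5 + 7 = 29 weeks.
The Gamma prior is conjugate for the Poisson rate, so λ | data ~ Gamma(10+204, 12+29) = Gamma(214, 41).

214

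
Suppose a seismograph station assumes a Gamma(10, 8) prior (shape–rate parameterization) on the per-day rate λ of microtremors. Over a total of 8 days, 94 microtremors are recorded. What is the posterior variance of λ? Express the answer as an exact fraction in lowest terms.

Total count 94 over total exposure 8 days.
The Gamma prior is conjugate for the Poisson rate, so λ | data ~ Gamma(10+94, 8+8) = Gamma(104, 16).
Posterior variance = α'/β'² = 104/256 = 13/32.

13/32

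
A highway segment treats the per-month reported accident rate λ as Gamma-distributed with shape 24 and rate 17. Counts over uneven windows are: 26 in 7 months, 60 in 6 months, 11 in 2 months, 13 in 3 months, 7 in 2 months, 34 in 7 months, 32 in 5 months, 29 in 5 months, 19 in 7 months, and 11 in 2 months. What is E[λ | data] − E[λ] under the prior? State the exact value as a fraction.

430/153

Total count: 26 + 60 + 11 + 13 + 7 + 34 + 32 + 29 + 19 + 11 = 242.
Total exposure: 7 + 6 + 2 + 3 + 2 + 7 + 5 + 5 + 7 + 2 = 46 months.
Posterior: α' = 24 + 242 = 266, β' = 17 + 46 = 63.
Posterior mean = 266/63 = 38/9; prior mean = 24/17 = 24/17. Difference = 38/9 − 24/17 = 430/153.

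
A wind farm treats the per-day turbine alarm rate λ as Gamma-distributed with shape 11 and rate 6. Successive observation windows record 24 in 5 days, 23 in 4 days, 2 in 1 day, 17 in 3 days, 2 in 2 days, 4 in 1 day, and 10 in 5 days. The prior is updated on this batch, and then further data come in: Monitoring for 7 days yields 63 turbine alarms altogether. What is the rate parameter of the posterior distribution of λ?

Total count: 24 + 23 + 2 + 17 + 2 + 4 + 10 = 82.
Total exposure: 5 + 4 + 1 + 3 + 2 + 1 + 5 = 21 days.
After the first batch: Gamma(11 + 82, 6 + 21) = Gamma(93, 27).
Total count 63 over total exposure 7 days.
After the second batch: Gamma(93 + 63, 27 + 7) = Gamma(156, 34).

34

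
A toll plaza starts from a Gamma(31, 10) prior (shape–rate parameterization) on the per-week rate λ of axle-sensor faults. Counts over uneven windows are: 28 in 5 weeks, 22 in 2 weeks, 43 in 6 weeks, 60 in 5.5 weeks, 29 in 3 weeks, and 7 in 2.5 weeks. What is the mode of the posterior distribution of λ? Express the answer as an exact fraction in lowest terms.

219/34

Total count: 28 + 22 + 43 + 60 + 29 + 7 = 189.
Total exposure: 5 + 2 + 6 + 5.5 + 3 + 2.5 = 24 weeks.
Conjugate update: add total count to the shape and total exposure to the rate, giving Gamma(220, 34).
Posterior mode = (α'−1)/β' = 219/34.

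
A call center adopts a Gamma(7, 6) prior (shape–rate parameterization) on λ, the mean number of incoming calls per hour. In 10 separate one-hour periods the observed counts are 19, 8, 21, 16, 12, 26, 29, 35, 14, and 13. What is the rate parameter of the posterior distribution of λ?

Total count: 19 + 8 + 21 + 16 + 12 + 26 + 29 + 35 + 14 + 13 = 193.
Total exposure: 10 hours.
The Gamma prior is conjugate for the Poisson rate, so λ | data ~ Gamma(7+193, 6+10) = Gamma(200, 16).

16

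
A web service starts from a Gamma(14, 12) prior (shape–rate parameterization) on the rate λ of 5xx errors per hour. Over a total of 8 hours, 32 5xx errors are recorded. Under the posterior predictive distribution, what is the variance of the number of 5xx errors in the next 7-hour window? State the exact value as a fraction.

Total count 32 over total exposure 8 hours.
Gamma(α, β) with Poisson data over total exposure Σt gives posterior Gamma(α+Σx, β+Σt) = Gamma(46, 20).
The posterior predictive for a window of length T is Negative Binomial with variance T·α'·(β'+T)/β'² = 7·46·27/400 = 4347/200.

4347/200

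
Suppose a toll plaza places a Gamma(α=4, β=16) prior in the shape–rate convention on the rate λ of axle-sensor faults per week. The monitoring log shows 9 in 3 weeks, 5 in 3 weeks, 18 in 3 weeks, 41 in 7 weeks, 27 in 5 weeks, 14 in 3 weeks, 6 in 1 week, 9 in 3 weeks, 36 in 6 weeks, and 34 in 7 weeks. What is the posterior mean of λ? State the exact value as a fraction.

203/57

Total count: 9 + 5 + 18 + 41 + 27 + 14 + 6 + 9 + 36 + 34 = 199.
Total exposure: 3 + 3 + 3 + 7 + 5 + 3 + 1 + 3 + 6 + 7 = 41 weeks.
Conjugate update: add total count to the shape and total exposure to the rate, giving Gamma(203, 57).
Posterior mean = α'/β' = 203/57.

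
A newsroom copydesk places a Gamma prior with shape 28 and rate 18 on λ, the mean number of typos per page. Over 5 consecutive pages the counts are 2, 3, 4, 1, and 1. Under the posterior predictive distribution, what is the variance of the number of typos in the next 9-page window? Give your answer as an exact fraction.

11232/529

Total count: 2 + 3 + 4 + 1 + 1 = 11.
Total exposure: 5 pages.
Conjugate update: add total count to the shape and total exposure to the rate, giving Gamma(39, 23).
The posterior predictive for a window of length T is Negative Binomial with variance T·α'·(β'+T)/β'² = 9·39·32/529 = 11232/529.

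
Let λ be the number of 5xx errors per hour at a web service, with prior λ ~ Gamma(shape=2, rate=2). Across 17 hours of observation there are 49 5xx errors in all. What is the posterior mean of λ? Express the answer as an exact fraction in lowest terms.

51/19

Total count 49 over total exposure 17 hours.
By Gamma–Poisson conjugacy, the posterior is Gamma(α + Σx, β + Σt) = Gamma(2 + 49, 2 + 17) = Gamma(51, 19).
Posterior mean = α'/β' = 51/19.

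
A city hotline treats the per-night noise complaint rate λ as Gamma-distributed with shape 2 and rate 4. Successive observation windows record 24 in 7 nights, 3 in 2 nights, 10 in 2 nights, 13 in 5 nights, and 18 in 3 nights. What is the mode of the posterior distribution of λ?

Total count: 24 + 3 + 10 + 13 + 18 = 68.
Total exposure: 7 + 2 + 2 + 5 + 3 = 19 nights.
Conjugate update: add total count to the shape and total exposure to the rate, giving Gamma(70, 23).
Posterior mode = (α'−1)/β' = 69/23 = 3.

3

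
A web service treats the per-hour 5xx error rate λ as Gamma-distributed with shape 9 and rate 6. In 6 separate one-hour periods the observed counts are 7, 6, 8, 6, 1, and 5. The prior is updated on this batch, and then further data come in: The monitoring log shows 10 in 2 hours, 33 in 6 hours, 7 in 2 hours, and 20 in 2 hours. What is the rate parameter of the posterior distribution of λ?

Total count: 7 + 6 + 8 + 6 + 1 + 5 = 33.
Total exposure: 6 hours.
After the first batch: Gamma(9 + 33, 6 + 6) = Gamma(42, 12).
Total count: 10 + 33 + 7 + 20 = 70.
Total exposure: 2 + 6 + 2 + 2 = 12 hours.
After the second batch: Gamma(42 + 70, 12 + 12) = Gamma(112, 24).

24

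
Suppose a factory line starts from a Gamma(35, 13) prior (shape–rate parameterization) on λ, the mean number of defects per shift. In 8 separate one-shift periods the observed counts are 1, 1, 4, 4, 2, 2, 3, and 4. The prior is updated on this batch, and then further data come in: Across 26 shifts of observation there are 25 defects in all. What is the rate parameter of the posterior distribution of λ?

Total count: 1 + 1 + 4 + 4 + 2 + 2 + 3 + 4 = 21.
Total exposure: 8 shifts.
After the first batch: Gamma(35 + 21, 13 + 8) = Gamma(56, 21).
Total count 25 over total exposure 26 shifts.
After the second batch: Gamma(56 + 25, 21 + 26) = Gamma(81, 47).

47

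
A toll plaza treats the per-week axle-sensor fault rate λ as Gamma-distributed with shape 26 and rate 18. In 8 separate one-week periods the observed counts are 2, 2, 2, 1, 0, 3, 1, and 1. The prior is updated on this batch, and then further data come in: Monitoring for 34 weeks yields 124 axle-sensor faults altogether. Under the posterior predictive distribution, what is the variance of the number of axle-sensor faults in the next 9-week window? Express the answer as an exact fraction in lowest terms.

Total count: 2 + 2 + 2 + 1 + 0 + 3 + 1 + 1 = 12.
Total exposure: 8 weeks.
After the first batch: Gamma(26 + 12, 18 + 8) = Gamma(38, 26).
Total count 124 over total exposure 34 weeks.
After the second batch: Gamma(38 + 124, 26 + 34) = Gamma(162, 60).
The posterior predictive for a window of length T is Negative Binomial with variance T·α'·(β'+T)/β'² = 9·162·69/3600 = 5589/200.

5589/200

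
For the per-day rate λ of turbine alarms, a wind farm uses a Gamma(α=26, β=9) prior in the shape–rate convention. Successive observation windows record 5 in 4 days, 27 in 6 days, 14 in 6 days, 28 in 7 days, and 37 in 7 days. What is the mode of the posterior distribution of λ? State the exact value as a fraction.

136/39

Total count: 5 + 27 + 14 + 28 + 37 = 111.
Total exposure: 4 + 6 + 6 + 7 + 7 = 30 days.
The Gamma prior is conjugate for the Poisson rate, so λ | data ~ Gamma(26+111, 9+30) = Gamma(137, 39).
Posterior mode = (α'−1)/β' = 136/39.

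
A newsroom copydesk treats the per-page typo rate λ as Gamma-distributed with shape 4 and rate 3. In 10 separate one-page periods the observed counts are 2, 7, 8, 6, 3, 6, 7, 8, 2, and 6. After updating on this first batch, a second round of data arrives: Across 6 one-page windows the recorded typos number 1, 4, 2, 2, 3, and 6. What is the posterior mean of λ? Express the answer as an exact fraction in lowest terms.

Total count: 2 + 7 + 8 + 6 + 3 + 6 + 7 + 8 + 2 + 6 = 55.
Total exposure: 10 pages.
After the first batch: Gamma(4 + 55, 3 + 10) = Gamma(59, 13).
Total count: 1 + 4 + 2 + 2 + 3 + 6 = 18.
Total exposure: 6 pages.
After the second batch: Gamma(59 + 18, 13 + 6) = Gamma(77, 19).
Posterior mean = α'/β' = 77/19.

77/19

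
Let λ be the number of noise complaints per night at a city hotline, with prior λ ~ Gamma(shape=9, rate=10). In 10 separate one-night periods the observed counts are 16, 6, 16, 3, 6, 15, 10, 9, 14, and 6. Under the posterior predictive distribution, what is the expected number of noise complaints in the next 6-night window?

33

Total count: 16 + 6 + 16 + 3 + 6 + 15 + 10 + 9 + 14 + 6 = 101.
Total exposure: 10 nights.
Conjugate update: add total count to the shape and total exposure to the rate, giving Gamma(110, 20).
Predictive mean over a 6-night window = T·E[λ|data] = 6·110/20 = 33.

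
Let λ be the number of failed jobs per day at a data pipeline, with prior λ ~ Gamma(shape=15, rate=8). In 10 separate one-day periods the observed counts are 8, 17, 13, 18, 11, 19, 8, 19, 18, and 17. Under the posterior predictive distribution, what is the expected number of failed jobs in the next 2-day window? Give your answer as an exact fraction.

163/9

Total count: 8 + 17 + 13 + 18 + 11 + 19 + 8 + 19 + 18 + 17 = 148.
Total exposure: 10 days.
Posterior: α' = 15 + 148 = 163, β' = 8 + 10 = 18.
Predictive mean over a 2-day window = T·E[λ|data] = 2·163/18 = 163/9.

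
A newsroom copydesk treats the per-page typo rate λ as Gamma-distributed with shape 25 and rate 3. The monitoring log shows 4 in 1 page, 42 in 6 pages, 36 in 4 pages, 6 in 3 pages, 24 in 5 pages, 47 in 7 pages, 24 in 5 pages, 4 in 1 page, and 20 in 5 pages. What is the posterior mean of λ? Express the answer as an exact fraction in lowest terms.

Total count: 4 + 42 + 36 + 6 + 24 + 47 + 24 + 4 + 20 = 207.
Total exposure: 1 + 6 + 4 + 3 + 5 + 7 + 5 + 1 + 5 = 37 pages.
Conjugate update: add total count to the shape and total exposure to the rate, giving Gamma(232, 40).
Posterior mean = α'/β' = 232/40 = 29/5.

29/5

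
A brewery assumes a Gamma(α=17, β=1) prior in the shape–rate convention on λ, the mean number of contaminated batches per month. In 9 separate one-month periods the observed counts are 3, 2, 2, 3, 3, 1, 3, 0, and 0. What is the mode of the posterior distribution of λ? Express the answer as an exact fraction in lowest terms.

Total count: 3 + 2 + 2 + 3 + 3 + 1 + 3 + 0 + 0 = 17.
Total exposure: 9 months.
Conjugate update: add total count to the shape and total exposure to the rate, giving Gamma(34, 10).
Posterior mode = (α'−1)/β' = 33/10.

33/10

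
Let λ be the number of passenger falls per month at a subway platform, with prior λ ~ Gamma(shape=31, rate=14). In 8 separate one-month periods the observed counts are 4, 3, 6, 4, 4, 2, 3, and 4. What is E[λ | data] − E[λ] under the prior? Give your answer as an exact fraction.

43/77

Total count: 4 + 3 + 6 + 4 + 4 + 2 + 3 + 4 = 30.
Total exposure: 8 months.
Posterior: α' = 31 + 30 = 61, β' = 14 + 8 = 22.
Posterior mean = 61/22 = 61/22; prior mean = 31/14 = 31/14. Difference = 61/22 − 31/14 = 43/77.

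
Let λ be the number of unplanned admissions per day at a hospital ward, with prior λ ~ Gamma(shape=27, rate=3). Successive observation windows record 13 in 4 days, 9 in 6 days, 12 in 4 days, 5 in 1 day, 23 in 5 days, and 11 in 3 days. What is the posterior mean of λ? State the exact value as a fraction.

50/13

Total count: 13 + 9 + 12 + 5 + 23 + 11 = 73.
Total exposure: 4 + 6 + 4 + 1 + 5 + 3 = 23 days.
Gamma(α, β) with Poisson data over total exposure Σt gives posterior Gamma(α+Σx, β+Σt) = Gamma(100, 26).
Posterior mean = α'/β' = 100/26 = 50/13.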